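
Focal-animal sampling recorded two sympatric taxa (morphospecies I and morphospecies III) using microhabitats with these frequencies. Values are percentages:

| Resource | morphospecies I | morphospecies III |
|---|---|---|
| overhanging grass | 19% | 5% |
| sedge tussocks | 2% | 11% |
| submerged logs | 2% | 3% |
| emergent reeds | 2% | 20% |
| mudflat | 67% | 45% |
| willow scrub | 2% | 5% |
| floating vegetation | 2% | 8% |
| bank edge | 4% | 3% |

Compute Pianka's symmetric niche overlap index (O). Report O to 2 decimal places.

Convert percentages to proportions (divide by 100).
Σ p₁ᵢp₂ᵢ = 0.0095 + 0.0022 + 0.0006 + 0.0040 + 0.3015 + 0.0010 + 0.0016 + 0.0012 = 0.3216
Σp_1ᵢ² = 0.19² + 0.02² + 0.02² + 0.02² + 0.67² + 0.02² + 0.02² + 0.04² = 0.0361 + 0.0004 + 0.0004 + 0.0004 + 0.4489 + 0.0004 + 0.0004 + 0.0016 = 0.4886
Σp_2ᵢ² = 0.05² + 0.11² + 0.03² + 0.20² + 0.45² + 0.05² + 0.08² + 0.03² = 0.0025 + 0.0121 + 0.0009 + 0.0400 + 0.2025 + 0.0025 + 0.0064 + 0.0009 = 0.2678
O = 0.3216 / √(0.4886 × 0.2678) = 0.3216 / 0.36173 = 0.8891

0.89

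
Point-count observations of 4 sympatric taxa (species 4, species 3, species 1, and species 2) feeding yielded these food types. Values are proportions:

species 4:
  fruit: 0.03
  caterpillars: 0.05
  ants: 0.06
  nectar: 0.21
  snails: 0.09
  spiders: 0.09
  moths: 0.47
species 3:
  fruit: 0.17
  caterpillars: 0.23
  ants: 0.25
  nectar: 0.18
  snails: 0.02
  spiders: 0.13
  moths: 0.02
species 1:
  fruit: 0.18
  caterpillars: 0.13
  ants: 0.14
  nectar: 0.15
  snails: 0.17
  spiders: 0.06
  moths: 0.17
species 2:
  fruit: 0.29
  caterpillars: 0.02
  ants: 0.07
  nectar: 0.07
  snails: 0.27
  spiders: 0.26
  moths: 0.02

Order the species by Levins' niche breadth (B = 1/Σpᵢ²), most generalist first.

Σp_4ᵢ² = 0.03² + 0.05² + 0.06² + 0.21² + 0.09² + 0.09² + 0.47² = 0.0009 + 0.0025 + 0.0036 + 0.0441 + 0.0081 + 0.0081 + 0.2209 = 0.2882
B_4 = 1 / 0.2882 = 3.4698
Σp_3ᵢ² = 0.17² + 0.23² + 0.25² + 0.18² + 0.02² + 0.13² + 0.02² = 0.0289 + 0.0529 + 0.0625 + 0.0324 + 0.0004 + 0.0169 + 0.0004 = 0.1944
B_3 = 1 / 0.1944 = 5.1440
Σp_1ᵢ² = 0.18² + 0.13² + 0.14² + 0.15² + 0.17² + 0.06² + 0.17² = 0.0324 + 0.0169 + 0.0196 + 0.0225 + 0.0289 + 0.0036 + 0.0289 = 0.1528
B_1 = 1 / 0.1528 = 6.5445
Σp_2ᵢ² = 0.29² + 0.02² + 0.07² + 0.07² + 0.27² + 0.26² + 0.02² = 0.0841 + 0.0004 + 0.0049 + 0.0049 + 0.0729 + 0.0676 + 0.0004 = 0.2352
B_2 = 1 / 0.2352 = 4.2517
Ranking by B (broadest → narrowest): species 1 (6.54) > species 3 (5.14) > species 2 (4.25) > species 4 (3.47)

species 1 > species 3 > species 2 > species 4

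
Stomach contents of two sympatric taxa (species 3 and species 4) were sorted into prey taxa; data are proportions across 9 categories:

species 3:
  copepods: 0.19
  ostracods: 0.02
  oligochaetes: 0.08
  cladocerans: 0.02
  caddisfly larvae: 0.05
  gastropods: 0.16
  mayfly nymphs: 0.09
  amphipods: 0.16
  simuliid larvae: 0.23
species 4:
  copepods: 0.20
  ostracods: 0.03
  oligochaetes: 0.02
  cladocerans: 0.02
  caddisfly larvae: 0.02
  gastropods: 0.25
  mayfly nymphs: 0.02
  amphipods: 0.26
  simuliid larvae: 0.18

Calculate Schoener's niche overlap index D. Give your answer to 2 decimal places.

0.79

Σ|p₁ᵢ − p₂ᵢ| = 0.01 + 0.01 + 0.06 + 0.00 + 0.03 + 0.09 + 0.07 + 0.10 + 0.05 = 0.42
D = 1 − ½ × 0.42 = 1 − 0.210 = 0.7900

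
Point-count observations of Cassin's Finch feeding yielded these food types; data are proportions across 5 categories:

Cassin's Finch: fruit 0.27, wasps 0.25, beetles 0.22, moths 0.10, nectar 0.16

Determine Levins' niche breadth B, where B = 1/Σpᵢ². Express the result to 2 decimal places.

4.56

Σpᵢ² = 0.27² + 0.25² + 0.22² + 0.10² + 0.16² = 0.0729 + 0.0625 + 0.0484 + 0.0100 + 0.0256 = 0.2194
B = 1 / 0.2194 = 4.5579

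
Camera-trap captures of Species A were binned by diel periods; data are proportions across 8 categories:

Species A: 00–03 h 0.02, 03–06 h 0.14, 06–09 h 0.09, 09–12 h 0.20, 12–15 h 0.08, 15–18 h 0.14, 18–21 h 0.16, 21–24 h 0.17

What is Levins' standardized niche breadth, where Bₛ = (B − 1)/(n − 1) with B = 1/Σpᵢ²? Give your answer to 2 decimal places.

Σpᵢ² = 0.02² + 0.14² + 0.09² + 0.20² + 0.08² + 0.14² + 0.16² + 0.17² = 0.0004 + 0.0196 + 0.0081 + 0.0400 + 0.0064 + 0.0196 + 0.0256 + 0.0289 = 0.1486
B = 1 / 0.1486 = 6.7295
Bₛ = (B − 1)/(n − 1) = (6.7295 − 1)/(8 − 1) = 5.7295/7 = 0.8185

0.82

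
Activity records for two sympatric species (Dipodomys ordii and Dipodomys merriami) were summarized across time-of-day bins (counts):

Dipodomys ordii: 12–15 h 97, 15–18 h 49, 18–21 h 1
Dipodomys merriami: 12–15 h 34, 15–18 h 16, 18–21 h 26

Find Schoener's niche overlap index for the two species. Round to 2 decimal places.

0.66

Proportions for Dipodomys ordii (n=147): 97/147=0.6599, 49/147=0.3333, 1/147=0.0068
Proportions for Dipodomys merriami (n=76): 34/76=0.4474, 16/76=0.2105, 26/76=0.3421
Σ|p₁ᵢ − p₂ᵢ| = 0.2125 + 0.1228 + 0.3353 = 0.6706
D = 1 − ½ × 0.6706 = 1 − 0.33530 = 0.66470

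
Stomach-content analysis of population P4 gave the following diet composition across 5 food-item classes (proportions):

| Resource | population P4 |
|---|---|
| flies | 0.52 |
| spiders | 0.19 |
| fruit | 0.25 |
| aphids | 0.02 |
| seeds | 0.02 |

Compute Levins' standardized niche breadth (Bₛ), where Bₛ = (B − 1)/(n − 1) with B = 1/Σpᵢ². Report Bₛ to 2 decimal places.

0.43

Σpᵢ² = 0.52² + 0.19² + 0.25² + 0.02² + 0.02² = 0.2704 + 0.0361 + 0.0625 + 0.0004 + 0.0004 = 0.3698
B = 1 / 0.3698 = 2.7042
Bₛ = (B − 1)/(n − 1) = (2.7042 − 1)/(5 − 1) = 1.7042/4 = 0.4261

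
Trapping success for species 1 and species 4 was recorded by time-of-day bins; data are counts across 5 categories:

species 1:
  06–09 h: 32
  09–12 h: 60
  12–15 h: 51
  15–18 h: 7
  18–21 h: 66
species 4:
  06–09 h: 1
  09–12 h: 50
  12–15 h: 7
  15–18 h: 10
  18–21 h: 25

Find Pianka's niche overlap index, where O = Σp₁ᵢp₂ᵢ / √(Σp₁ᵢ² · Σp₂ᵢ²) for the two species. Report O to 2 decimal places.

Proportions for species 1 (n=216): 32/216=0.1481, 60/216=0.2778, 51/216=0.2361, 7/216=0.0324, 66/216=0.3056
Proportions for species 4 (n=93): 1/93=0.0108, 50/93=0.5376, 7/93=0.0753, 10/93=0.1075, 25/93=0.2688
Σ p₁ᵢp₂ᵢ = 0.001599 + 0.149345 + 0.017778 + 0.003483 + 0.082145 = 0.254350
Σp_1ᵢ² = 0.1481² + 0.2778² + 0.2361² + 0.0324² + 0.3056² = 0.021934 + 0.077173 + 0.055743 + 0.001050 + 0.093391 = 0.249291
Σp_2ᵢ² = 0.0108² + 0.5376² + 0.0753² + 0.1075² + 0.2688² = 0.000117 + 0.289014 + 0.005670 + 0.011556 + 0.072253 = 0.378610
O = 0.254350 / √(0.249291 × 0.378610) = 0.254350 / 0.3072199 = 0.8279

0.83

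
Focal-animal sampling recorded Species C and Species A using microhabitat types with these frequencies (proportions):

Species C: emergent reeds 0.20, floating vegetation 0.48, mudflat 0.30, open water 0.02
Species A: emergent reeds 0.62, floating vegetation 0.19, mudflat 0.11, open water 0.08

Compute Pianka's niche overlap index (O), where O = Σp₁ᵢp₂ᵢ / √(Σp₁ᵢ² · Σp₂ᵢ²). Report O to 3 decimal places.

0.628

Σ p₁ᵢp₂ᵢ = 0.1240 + 0.0912 + 0.0330 + 0.0016 = 0.2498
Σp_1ᵢ² = 0.20² + 0.48² + 0.30² + 0.02² = 0.0400 + 0.2304 + 0.0900 + 0.0004 = 0.3608
Σp_2ᵢ² = 0.62² + 0.19² + 0.11² + 0.08² = 0.3844 + 0.0361 + 0.0121 + 0.0064 = 0.4390
O = 0.2498 / √(0.3608 × 0.4390) = 0.2498 / 0.397984 = 0.62766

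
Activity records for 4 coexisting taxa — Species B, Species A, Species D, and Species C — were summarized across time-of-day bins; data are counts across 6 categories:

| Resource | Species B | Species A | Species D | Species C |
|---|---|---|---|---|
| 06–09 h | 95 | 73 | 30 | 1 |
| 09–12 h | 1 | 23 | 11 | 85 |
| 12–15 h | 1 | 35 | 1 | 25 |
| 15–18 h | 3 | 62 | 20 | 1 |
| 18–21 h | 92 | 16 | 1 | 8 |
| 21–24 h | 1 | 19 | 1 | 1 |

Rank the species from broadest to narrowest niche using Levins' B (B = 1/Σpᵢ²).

Species A > Species D > Species B > Species C

Proportions for Species B (n=193): 95/193=0.4922, 1/193=0.0052, 1/193=0.0052, 3/193=0.0155, 92/193=0.4767, 1/193=0.0052
Proportions for Species A (n=228): 73/228=0.3202, 23/228=0.1009, 35/228=0.1535, 62/228=0.2719, 16/228=0.0702, 19/228=0.0833
Proportions for Species D (n=64): 30/64=0.4688, 11/64=0.1719, 1/64=0.0156, 20/64=0.3125, 1/64=0.0156, 1/64=0.0156
Proportions for Species C (n=121): 1/121=0.0083, 85/121=0.7025, 25/121=0.2066, 1/121=0.0083, 8/121=0.0661, 1/121=0.0083
Σp_Bᵢ² = 0.4922² + 0.0052² + 0.0052² + 0.0155² + 0.4767² + 0.0052² = 0.242261 + 0.000027 + 0.000027 + 0.000240 + 0.227243 + 0.000027 = 0.469825
B_B = 1 / 0.469825 = 2.1285
Σp_Aᵢ² = 0.3202² + 0.1009² + 0.1535² + 0.2719² + 0.0702² + 0.0833² = 0.102528 + 0.010181 + 0.023562 + 0.073930 + 0.004928 + 0.006939 = 0.222068
B_A = 1 / 0.222068 = 4.5031
Σp_Dᵢ² = 0.4688² + 0.1719² + 0.0156² + 0.3125² + 0.0156² + 0.0156² = 0.219773 + 0.029550 + 0.000243 + 0.097656 + 0.000243 + 0.000243 = 0.347708
B_D = 1 / 0.347708 = 2.8760
Σp_Cᵢ² = 0.0083² + 0.7025² + 0.2066² + 0.0083² + 0.0661² + 0.0083² = 0.000069 + 0.493506 + 0.042684 + 0.000069 + 0.004369 + 0.000069 = 0.540766
B_C = 1 / 0.540766 = 1.8492
Ranking by B (broadest → narrowest): Species A (4.50) > Species D (2.88) > Species B (2.13) > Species C (1.85)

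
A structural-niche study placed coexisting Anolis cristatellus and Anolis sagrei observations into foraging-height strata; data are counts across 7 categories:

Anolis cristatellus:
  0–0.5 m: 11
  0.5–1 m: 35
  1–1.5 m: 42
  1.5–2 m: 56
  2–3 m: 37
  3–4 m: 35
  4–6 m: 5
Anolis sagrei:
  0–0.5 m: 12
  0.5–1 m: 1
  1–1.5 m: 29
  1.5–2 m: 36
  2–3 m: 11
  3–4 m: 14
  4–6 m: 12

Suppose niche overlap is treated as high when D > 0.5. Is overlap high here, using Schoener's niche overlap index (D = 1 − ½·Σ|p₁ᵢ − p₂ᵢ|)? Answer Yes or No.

Yes

Proportions for Anolis cristatellus (n=221): 11/221=0.0498, 35/221=0.1584, 42/221=0.1900, 56/221=0.2534, 37/221=0.1674, 35/221=0.1584, 5/221=0.0226
Proportions for Anolis sagrei (n=115): 12/115=0.1043, 1/115=0.0087, 29/115=0.2522, 36/115=0.3130, 11/115=0.0957, 14/115=0.1217, 12/115=0.1043
Σ|p₁ᵢ − p₂ᵢ| = 0.0545 + 0.1497 + 0.0622 + 0.0596 + 0.0717 + 0.0367 + 0.0817 = 0.5161
D = 1 − ½ × 0.5161 = 1 − 0.25805 = 0.74195
D = 0.74195 > 0.5 → Yes.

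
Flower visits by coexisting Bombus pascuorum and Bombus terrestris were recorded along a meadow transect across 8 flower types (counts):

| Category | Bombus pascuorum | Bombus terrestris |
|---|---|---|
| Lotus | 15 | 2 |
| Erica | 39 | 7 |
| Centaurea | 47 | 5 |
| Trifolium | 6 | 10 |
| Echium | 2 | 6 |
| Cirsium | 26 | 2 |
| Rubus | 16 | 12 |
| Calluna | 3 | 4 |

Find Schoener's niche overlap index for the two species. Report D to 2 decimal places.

Proportions for Bombus pascuorum (n=154): 15/154=0.0974, 39/154=0.2532, 47/154=0.3052, 6/154=0.0390, 2/154=0.0130, 26/154=0.1688, 16/154=0.1039, 3/154=0.0195
Proportions for Bombus terrestris (n=48): 2/48=0.0417, 7/48=0.1458, 5/48=0.1042, 10/48=0.2083, 6/48=0.1250, 2/48=0.0417, 12/48=0.2500, 4/48=0.0833
Σ|p₁ᵢ − p₂ᵢ| = 0.0557 + 0.1074 + 0.2010 + 0.1693 + 0.1120 + 0.1271 + 0.1461 + 0.0638 = 0.9824
D = 1 − ½ × 0.9824 = 1 − 0.49120 = 0.50880

0.51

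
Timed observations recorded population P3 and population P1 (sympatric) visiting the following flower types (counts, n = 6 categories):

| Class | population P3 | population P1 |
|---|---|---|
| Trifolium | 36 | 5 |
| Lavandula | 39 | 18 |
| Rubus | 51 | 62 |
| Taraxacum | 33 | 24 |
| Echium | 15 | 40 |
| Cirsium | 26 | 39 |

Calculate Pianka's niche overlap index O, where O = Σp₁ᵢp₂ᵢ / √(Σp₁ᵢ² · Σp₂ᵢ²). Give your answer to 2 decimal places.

0.84

Proportions for population P3 (n=200): 36/200=0.1800, 39/200=0.1950, 51/200=0.2550, 33/200=0.1650, 15/200=0.0750, 26/200=0.1300
Proportions for population P1 (n=188): 5/188=0.0266, 18/188=0.0957, 62/188=0.3298, 24/188=0.1277, 40/188=0.2128, 39/188=0.2074
Σ p₁ᵢp₂ᵢ = 0.004788 + 0.018662 + 0.084099 + 0.021071 + 0.015960 + 0.026962 = 0.171542
Σp_1ᵢ² = 0.1800² + 0.1950² + 0.2550² + 0.1650² + 0.0750² + 0.1300² = 0.032400 + 0.038025 + 0.065025 + 0.027225 + 0.005625 + 0.016900 = 0.185200
Σp_2ᵢ² = 0.0266² + 0.0957² + 0.3298² + 0.1277² + 0.2128² + 0.2074² = 0.000708 + 0.009158 + 0.108768 + 0.016307 + 0.045284 + 0.043015 = 0.223240
O = 0.171542 / √(0.185200 × 0.223240) = 0.171542 / 0.2033324 = 0.8437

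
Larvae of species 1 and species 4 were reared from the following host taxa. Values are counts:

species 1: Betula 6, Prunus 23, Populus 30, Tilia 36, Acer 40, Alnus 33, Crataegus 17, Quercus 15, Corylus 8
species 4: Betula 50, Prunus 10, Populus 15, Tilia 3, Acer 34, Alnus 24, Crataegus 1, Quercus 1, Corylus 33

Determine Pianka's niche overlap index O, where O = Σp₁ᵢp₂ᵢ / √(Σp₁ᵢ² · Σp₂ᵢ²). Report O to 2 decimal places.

Proportions for species 1 (n=208): 6/208=0.0288, 23/208=0.1106, 30/208=0.1442, 36/208=0.1731, 40/208=0.1923, 33/208=0.1587, 17/208=0.0817, 15/208=0.0721, 8/208=0.0385
Proportions for species 4 (n=171): 50/171=0.2924, 10/171=0.0585, 15/171=0.0877, 3/171=0.0175, 34/171=0.1988, 24/171=0.1404, 1/171=0.0058, 1/171=0.0058, 33/171=0.1930
Σ p₁ᵢp₂ᵢ = 0.008421 + 0.006470 + 0.012646 + 0.003029 + 0.038229 + 0.022281 + 0.000474 + 0.000418 + 0.007431 = 0.099399
Σp_1ᵢ² = 0.0288² + 0.1106² + 0.1442² + 0.1731² + 0.1923² + 0.1587² + 0.0817² + 0.0721² + 0.0385² = 0.000829 + 0.012232 + 0.020794 + 0.029964 + 0.036979 + 0.025186 + 0.006675 + 0.005198 + 0.001482 = 0.139339
Σp_2ᵢ² = 0.2924² + 0.0585² + 0.0877² + 0.0175² + 0.1988² + 0.1404² + 0.0058² + 0.0058² + 0.1930² = 0.085498 + 0.003422 + 0.007691 + 0.000306 + 0.039521 + 0.019712 + 0.000034 + 0.000034 + 0.037249 = 0.193467
O = 0.099399 / √(0.139339 × 0.193467) = 0.099399 / 0.1641874 = 0.6054

0.61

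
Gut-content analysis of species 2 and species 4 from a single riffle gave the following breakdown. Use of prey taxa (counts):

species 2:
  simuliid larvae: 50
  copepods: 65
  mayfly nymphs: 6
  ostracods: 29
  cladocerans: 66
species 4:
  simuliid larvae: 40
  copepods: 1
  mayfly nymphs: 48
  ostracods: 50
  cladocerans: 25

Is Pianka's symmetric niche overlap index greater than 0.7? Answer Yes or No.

Proportions for species 2 (n=216): 50/216=0.2315, 65/216=0.3009, 6/216=0.0278, 29/216=0.1343, 66/216=0.3056
Proportions for species 4 (n=164): 40/164=0.2439, 1/164=0.0061, 48/164=0.2927, 50/164=0.3049, 25/164=0.1524
Σ p₁ᵢp₂ᵢ = 0.056463 + 0.001835 + 0.008137 + 0.040948 + 0.046573 = 0.153956
Σp_1ᵢ² = 0.2315² + 0.3009² + 0.0278² + 0.1343² + 0.3056² = 0.053592 + 0.090541 + 0.000773 + 0.018036 + 0.093391 = 0.256333
Σp_2ᵢ² = 0.2439² + 0.0061² + 0.2927² + 0.3049² + 0.1524² = 0.059487 + 0.000037 + 0.085673 + 0.092964 + 0.023226 = 0.261387
O = 0.153956 / √(0.256333 × 0.261387) = 0.153956 / 0.2588477 = 0.5948
O = 0.5948 < 0.7 → No.

No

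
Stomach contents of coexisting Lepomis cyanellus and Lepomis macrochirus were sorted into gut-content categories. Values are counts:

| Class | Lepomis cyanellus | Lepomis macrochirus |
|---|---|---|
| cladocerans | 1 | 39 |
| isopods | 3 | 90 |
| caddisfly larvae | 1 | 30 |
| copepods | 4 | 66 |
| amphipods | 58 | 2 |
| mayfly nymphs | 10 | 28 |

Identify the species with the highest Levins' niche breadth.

Lepomis macrochirus

Proportions for Lepomis cyanellus (n=77): 1/77=0.0130, 3/77=0.0390, 1/77=0.0130, 4/77=0.0519, 58/77=0.7532, 10/77=0.1299
Proportions for Lepomis macrochirus (n=255): 39/255=0.1529, 90/255=0.3529, 30/255=0.1176, 66/255=0.2588, 2/255=0.0078, 28/255=0.1098
Σp_cyanᵢ² = 0.0130² + 0.0390² + 0.0130² + 0.0519² + 0.7532² + 0.1299² = 0.000169 + 0.001521 + 0.000169 + 0.002694 + 0.567310 + 0.016874 = 0.588737
B_cyan = 1 / 0.588737 = 1.6986
Σp_macrᵢ² = 0.1529² + 0.3529² + 0.1176² + 0.2588² + 0.0078² + 0.1098² = 0.023378 + 0.124538 + 0.013830 + 0.066977 + 0.000061 + 0.012056 = 0.240840
B_macr = 1 / 0.240840 = 4.1521
Highest B → broadest niche (most generalist): Lepomis macrochirus (B = 4.15).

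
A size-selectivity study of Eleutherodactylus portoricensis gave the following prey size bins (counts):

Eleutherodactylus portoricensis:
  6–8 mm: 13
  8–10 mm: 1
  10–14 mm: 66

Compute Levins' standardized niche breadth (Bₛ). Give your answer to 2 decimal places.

0.21

Proportions for Eleutherodactylus portoricensis (n=80): 13/80=0.1625, 1/80=0.0125, 66/80=0.8250
Σpᵢ² = 0.1625² + 0.0125² + 0.8250² = 0.026406 + 0.000156 + 0.680625 = 0.707187
B = 1 / 0.707187 = 1.4141
Bₛ = (B − 1)/(n − 1) = (1.4141 − 1)/(3 − 1) = 0.4141/2 = 0.2071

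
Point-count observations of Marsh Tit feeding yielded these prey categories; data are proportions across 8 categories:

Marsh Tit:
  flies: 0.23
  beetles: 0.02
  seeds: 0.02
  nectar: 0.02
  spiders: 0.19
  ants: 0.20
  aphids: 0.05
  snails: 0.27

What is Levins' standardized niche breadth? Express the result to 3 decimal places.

0.552

Σpᵢ² = 0.23² + 0.02² + 0.02² + 0.02² + 0.19² + 0.20² + 0.05² + 0.27² = 0.0529 + 0.0004 + 0.0004 + 0.0004 + 0.0361 + 0.0400 + 0.0025 + 0.0729 = 0.2056
B = 1 / 0.2056 = 4.86381
Bₛ = (B − 1)/(n − 1) = (4.86381 − 1)/(8 − 1) = 3.86381/7 = 0.55197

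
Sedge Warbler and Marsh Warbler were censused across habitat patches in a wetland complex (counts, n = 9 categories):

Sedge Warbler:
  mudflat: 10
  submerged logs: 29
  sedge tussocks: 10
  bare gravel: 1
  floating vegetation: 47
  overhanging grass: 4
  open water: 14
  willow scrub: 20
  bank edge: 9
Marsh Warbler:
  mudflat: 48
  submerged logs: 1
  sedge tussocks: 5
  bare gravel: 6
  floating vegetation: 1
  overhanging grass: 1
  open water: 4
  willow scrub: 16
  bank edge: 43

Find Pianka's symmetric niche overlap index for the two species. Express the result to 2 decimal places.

Proportions for Sedge Warbler (n=144): 10/144=0.0694, 29/144=0.2014, 10/144=0.0694, 1/144=0.0069, 47/144=0.3264, 4/144=0.0278, 14/144=0.0972, 20/144=0.1389, 9/144=0.0625
Proportions for Marsh Warbler (n=125): 48/125=0.3840, 1/125=0.0080, 5/125=0.0400, 6/125=0.0480, 1/125=0.0080, 1/125=0.0080, 4/125=0.0320, 16/125=0.1280, 43/125=0.3440
Σ p₁ᵢp₂ᵢ = 0.026650 + 0.001611 + 0.002776 + 0.000331 + 0.002611 + 0.000222 + 0.003110 + 0.017779 + 0.021500 = 0.076590
Σp_1ᵢ² = 0.0694² + 0.2014² + 0.0694² + 0.0069² + 0.3264² + 0.0278² + 0.0972² + 0.1389² + 0.0625² = 0.004816 + 0.040562 + 0.004816 + 0.000048 + 0.106537 + 0.000773 + 0.009448 + 0.019293 + 0.003906 = 0.190199
Σp_2ᵢ² = 0.3840² + 0.0080² + 0.0400² + 0.0480² + 0.0080² + 0.0080² + 0.0320² + 0.1280² + 0.3440² = 0.147456 + 0.000064 + 0.001600 + 0.002304 + 0.000064 + 0.000064 + 0.001024 + 0.016384 + 0.118336 = 0.287296
O = 0.076590 / √(0.190199 × 0.287296) = 0.076590 / 0.2337593 = 0.3276

0.33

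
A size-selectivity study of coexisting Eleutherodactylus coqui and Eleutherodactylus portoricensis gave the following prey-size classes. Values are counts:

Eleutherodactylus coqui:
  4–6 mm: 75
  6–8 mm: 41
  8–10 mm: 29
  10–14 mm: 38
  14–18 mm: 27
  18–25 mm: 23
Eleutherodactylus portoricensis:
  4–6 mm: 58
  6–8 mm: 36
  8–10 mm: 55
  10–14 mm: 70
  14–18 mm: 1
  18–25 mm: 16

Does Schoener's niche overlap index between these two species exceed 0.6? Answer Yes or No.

Yes

Proportions for Eleutherodactylus coqui (n=233): 75/233=0.3219, 41/233=0.1760, 29/233=0.1245, 38/233=0.1631, 27/233=0.1159, 23/233=0.0987
Proportions for Eleutherodactylus portoricensis (n=236): 58/236=0.2458, 36/236=0.1525, 55/236=0.2331, 70/236=0.2966, 1/236=0.0042, 16/236=0.0678
Σ|p₁ᵢ − p₂ᵢ| = 0.0761 + 0.0235 + 0.1086 + 0.1335 + 0.1117 + 0.0309 = 0.4843
D = 1 − ½ × 0.4843 = 1 − 0.24215 = 0.75785
D = 0.75785 > 0.6 → Yes.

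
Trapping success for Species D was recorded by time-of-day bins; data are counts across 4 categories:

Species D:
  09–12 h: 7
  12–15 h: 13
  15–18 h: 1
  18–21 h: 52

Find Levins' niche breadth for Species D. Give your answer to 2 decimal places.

Proportions for Species D (n=73): 7/73=0.0959, 13/73=0.1781, 1/73=0.0137, 52/73=0.7123
Σpᵢ² = 0.0959² + 0.1781² + 0.0137² + 0.7123² = 0.009197 + 0.031720 + 0.000188 + 0.507371 = 0.548476
B = 1 / 0.548476 = 1.8232

1.82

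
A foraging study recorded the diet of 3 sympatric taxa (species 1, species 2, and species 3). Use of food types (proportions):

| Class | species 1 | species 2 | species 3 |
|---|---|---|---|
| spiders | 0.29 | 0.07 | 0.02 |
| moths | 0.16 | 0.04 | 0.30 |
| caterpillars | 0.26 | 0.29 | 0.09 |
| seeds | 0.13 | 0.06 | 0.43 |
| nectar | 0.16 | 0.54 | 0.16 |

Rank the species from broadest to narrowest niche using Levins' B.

Σp_1ᵢ² = 0.29² + 0.16² + 0.26² + 0.13² + 0.16² = 0.0841 + 0.0256 + 0.0676 + 0.0169 + 0.0256 = 0.2198
B_1 = 1 / 0.2198 = 4.5496
Σp_2ᵢ² = 0.07² + 0.04² + 0.29² + 0.06² + 0.54² = 0.0049 + 0.0016 + 0.0841 + 0.0036 + 0.2916 = 0.3858
B_2 = 1 / 0.3858 = 2.5920
Σp_3ᵢ² = 0.02² + 0.30² + 0.09² + 0.43² + 0.16² = 0.0004 + 0.0900 + 0.0081 + 0.1849 + 0.0256 = 0.3090
B_3 = 1 / 0.3090 = 3.2362
Ranking by B (broadest → narrowest): species 1 (4.55) > species 3 (3.24) > species 2 (2.59)

species 1 > species 3 > species 2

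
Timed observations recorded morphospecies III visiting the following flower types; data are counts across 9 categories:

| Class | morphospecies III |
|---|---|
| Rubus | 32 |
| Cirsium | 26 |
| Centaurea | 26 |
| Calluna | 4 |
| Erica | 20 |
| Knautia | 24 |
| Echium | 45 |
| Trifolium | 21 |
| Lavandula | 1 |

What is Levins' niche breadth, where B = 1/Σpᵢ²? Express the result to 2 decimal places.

Proportions for morphospecies III (n=199): 32/199=0.1608, 26/199=0.1307, 26/199=0.1307, 4/199=0.0201, 20/199=0.1005, 24/199=0.1206, 45/199=0.2261, 21/199=0.1055, 1/199=0.0050
Σpᵢ² = 0.1608² + 0.1307² + 0.1307² + 0.0201² + 0.1005² + 0.1206² + 0.2261² + 0.1055² + 0.0050² = 0.025857 + 0.017082 + 0.017082 + 0.000404 + 0.010100 + 0.014544 + 0.051121 + 0.011130 + 0.000025 = 0.147345
B = 1 / 0.147345 = 6.7868

6.79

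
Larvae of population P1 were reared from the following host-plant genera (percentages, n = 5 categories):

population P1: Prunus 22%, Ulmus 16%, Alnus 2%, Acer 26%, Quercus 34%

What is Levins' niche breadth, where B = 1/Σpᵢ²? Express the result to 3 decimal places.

Convert percentages to proportions (divide by 100).
Σpᵢ² = 0.22² + 0.16² + 0.02² + 0.26² + 0.34² = 0.0484 + 0.0256 + 0.0004 + 0.0676 + 0.1156 = 0.2576
B = 1 / 0.2576 = 3.88199

3.882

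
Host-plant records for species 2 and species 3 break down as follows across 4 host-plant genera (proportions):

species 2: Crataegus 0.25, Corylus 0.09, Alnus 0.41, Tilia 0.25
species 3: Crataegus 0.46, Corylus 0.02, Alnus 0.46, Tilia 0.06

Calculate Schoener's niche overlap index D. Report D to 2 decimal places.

0.74

Σ|p₁ᵢ − p₂ᵢ| = 0.21 + 0.07 + 0.05 + 0.19 = 0.52
D = 1 − ½ × 0.52 = 1 − 0.260 = 0.7400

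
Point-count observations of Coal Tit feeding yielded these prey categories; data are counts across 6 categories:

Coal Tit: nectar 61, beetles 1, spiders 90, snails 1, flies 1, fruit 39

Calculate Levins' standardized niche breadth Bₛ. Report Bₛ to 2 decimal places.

Proportions for Coal Tit (n=193): 61/193=0.3161, 1/193=0.0052, 90/193=0.4663, 1/193=0.0052, 1/193=0.0052, 39/193=0.2021
Σpᵢ² = 0.3161² + 0.0052² + 0.4663² + 0.0052² + 0.0052² + 0.2021² = 0.099919 + 0.000027 + 0.217436 + 0.000027 + 0.000027 + 0.040844 = 0.358280
B = 1 / 0.358280 = 2.7911
Bₛ = (B − 1)/(n − 1) = (2.7911 − 1)/(6 − 1) = 1.7911/5 = 0.3582

0.36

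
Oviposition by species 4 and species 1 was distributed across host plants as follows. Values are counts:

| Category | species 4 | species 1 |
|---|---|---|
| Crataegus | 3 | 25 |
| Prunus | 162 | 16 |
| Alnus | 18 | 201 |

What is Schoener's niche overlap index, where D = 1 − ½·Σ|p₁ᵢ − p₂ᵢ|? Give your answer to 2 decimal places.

Proportions for species 4 (n=183): 3/183=0.0164, 162/183=0.8852, 18/183=0.0984
Proportions for species 1 (n=242): 25/242=0.1033, 16/242=0.0661, 201/242=0.8306
Σ|p₁ᵢ − p₂ᵢ| = 0.0869 + 0.8191 + 0.7322 = 1.6382
D = 1 − ½ × 1.6382 = 1 − 0.81910 = 0.18090

0.18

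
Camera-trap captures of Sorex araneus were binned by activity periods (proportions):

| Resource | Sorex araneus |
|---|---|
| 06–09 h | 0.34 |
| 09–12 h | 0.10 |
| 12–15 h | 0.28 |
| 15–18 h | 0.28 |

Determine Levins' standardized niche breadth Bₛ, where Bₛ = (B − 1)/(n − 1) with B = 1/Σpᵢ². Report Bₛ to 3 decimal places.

Σpᵢ² = 0.34² + 0.10² + 0.28² + 0.28² = 0.1156 + 0.0100 + 0.0784 + 0.0784 = 0.2824
B = 1 / 0.2824 = 3.54108
Bₛ = (B − 1)/(n − 1) = (3.54108 − 1)/(4 − 1) = 2.54108/3 = 0.84703

0.847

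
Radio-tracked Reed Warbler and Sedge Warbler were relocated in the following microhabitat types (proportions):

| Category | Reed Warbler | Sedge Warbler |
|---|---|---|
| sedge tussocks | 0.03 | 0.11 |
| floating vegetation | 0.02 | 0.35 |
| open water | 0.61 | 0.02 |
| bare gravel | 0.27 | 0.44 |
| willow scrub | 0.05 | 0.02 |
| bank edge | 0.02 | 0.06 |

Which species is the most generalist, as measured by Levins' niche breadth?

Sedge Warbler

Σp_Reedᵢ² = 0.03² + 0.02² + 0.61² + 0.27² + 0.05² + 0.02² = 0.0009 + 0.0004 + 0.3721 + 0.0729 + 0.0025 + 0.0004 = 0.4492
B_Reed = 1 / 0.4492 = 2.2262
Σp_Sedgᵢ² = 0.11² + 0.35² + 0.02² + 0.44² + 0.02² + 0.06² = 0.0121 + 0.1225 + 0.0004 + 0.1936 + 0.0004 + 0.0036 = 0.3326
B_Sedg = 1 / 0.3326 = 3.0066
Highest B → broadest niche (most generalist): Sedge Warbler (B = 3.01).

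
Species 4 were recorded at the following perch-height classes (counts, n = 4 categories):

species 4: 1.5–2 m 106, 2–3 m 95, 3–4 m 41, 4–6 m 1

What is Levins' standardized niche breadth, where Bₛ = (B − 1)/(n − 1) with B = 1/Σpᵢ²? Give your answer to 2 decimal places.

Proportions for species 4 (n=243): 106/243=0.4362, 95/243=0.3909, 41/243=0.1687, 1/243=0.0041
Σpᵢ² = 0.4362² + 0.3909² + 0.1687² + 0.0041² = 0.190270 + 0.152803 + 0.028460 + 0.000017 = 0.371550
B = 1 / 0.371550 = 2.6914
Bₛ = (B − 1)/(n − 1) = (2.6914 − 1)/(4 − 1) = 1.6914/3 = 0.5638

0.56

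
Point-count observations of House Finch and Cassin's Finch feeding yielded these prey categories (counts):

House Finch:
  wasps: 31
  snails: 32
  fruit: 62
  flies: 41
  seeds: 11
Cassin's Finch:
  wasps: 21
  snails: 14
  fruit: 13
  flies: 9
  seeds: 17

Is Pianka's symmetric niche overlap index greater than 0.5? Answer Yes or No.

Yes

Proportions for House Finch (n=177): 31/177=0.1751, 32/177=0.1808, 62/177=0.3503, 41/177=0.2316, 11/177=0.0621
Proportions for Cassin's Finch (n=74): 21/74=0.2838, 14/74=0.1892, 13/74=0.1757, 9/74=0.1216, 17/74=0.2297
Σ p₁ᵢp₂ᵢ = 0.049693 + 0.034207 + 0.061548 + 0.028163 + 0.014264 = 0.187875
Σp_1ᵢ² = 0.1751² + 0.1808² + 0.3503² + 0.2316² + 0.0621² = 0.030660 + 0.032689 + 0.122710 + 0.053639 + 0.003856 = 0.243554
Σp_2ᵢ² = 0.2838² + 0.1892² + 0.1757² + 0.1216² + 0.2297² = 0.080542 + 0.035797 + 0.030870 + 0.014787 + 0.052762 = 0.214758
O = 0.187875 / √(0.243554 × 0.214758) = 0.187875 / 0.2287032 = 0.8215
O = 0.8215 > 0.5 → Yes.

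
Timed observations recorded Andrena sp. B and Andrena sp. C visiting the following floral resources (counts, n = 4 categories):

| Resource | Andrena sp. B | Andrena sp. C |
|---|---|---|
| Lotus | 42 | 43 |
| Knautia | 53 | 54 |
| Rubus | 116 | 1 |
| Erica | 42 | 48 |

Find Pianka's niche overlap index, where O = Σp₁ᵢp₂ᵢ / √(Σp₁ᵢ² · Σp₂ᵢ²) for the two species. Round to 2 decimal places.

0.57

Proportions for Andrena sp. B (n=253): 42/253=0.1660, 53/253=0.2095, 116/253=0.4585, 42/253=0.1660
Proportions for Andrena sp. C (n=146): 43/146=0.2945, 54/146=0.3699, 1/146=0.0068, 48/146=0.3288
Σ p₁ᵢp₂ᵢ = 0.048887 + 0.077494 + 0.003118 + 0.054581 = 0.184080
Σp_1ᵢ² = 0.1660² + 0.2095² + 0.4585² + 0.1660² = 0.027556 + 0.043890 + 0.210222 + 0.027556 = 0.309224
Σp_2ᵢ² = 0.2945² + 0.3699² + 0.0068² + 0.3288² = 0.086730 + 0.136826 + 0.000046 + 0.108109 = 0.331711
O = 0.184080 / √(0.309224 × 0.331711) = 0.184080 / 0.3202702 = 0.5748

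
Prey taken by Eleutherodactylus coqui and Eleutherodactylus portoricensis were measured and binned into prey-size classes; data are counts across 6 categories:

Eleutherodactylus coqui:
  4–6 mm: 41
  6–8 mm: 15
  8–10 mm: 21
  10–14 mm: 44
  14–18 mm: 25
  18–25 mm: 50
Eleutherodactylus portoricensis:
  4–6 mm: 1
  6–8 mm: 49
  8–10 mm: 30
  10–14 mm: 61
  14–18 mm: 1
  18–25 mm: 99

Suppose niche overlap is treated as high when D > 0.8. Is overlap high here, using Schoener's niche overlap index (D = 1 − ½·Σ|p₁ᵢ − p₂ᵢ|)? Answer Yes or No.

No

Proportions for Eleutherodactylus coqui (n=196): 41/196=0.2092, 15/196=0.0765, 21/196=0.1071, 44/196=0.2245, 25/196=0.1276, 50/196=0.2551
Proportions for Eleutherodactylus portoricensis (n=241): 1/241=0.0041, 49/241=0.2033, 30/241=0.1245, 61/241=0.2531, 1/241=0.0041, 99/241=0.4108
Σ|p₁ᵢ − p₂ᵢ| = 0.2051 + 0.1268 + 0.0174 + 0.0286 + 0.1235 + 0.1557 = 0.6571
D = 1 − ½ × 0.6571 = 1 − 0.32855 = 0.67145
D = 0.67145 < 0.8 → No.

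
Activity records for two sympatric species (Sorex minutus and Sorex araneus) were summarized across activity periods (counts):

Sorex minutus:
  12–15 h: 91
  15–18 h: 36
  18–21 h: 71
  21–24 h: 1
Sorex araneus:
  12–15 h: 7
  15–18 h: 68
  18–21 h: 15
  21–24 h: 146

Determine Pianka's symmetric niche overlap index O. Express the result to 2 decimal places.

Proportions for Sorex minutus (n=199): 91/199=0.4573, 36/199=0.1809, 71/199=0.3568, 1/199=0.0050
Proportions for Sorex araneus (n=236): 7/236=0.0297, 68/236=0.2881, 15/236=0.0636, 146/236=0.6186
Σ p₁ᵢp₂ᵢ = 0.013582 + 0.052117 + 0.022692 + 0.003093 = 0.091484
Σp_1ᵢ² = 0.4573² + 0.1809² + 0.3568² + 0.0050² = 0.209123 + 0.032725 + 0.127306 + 0.000025 = 0.369179
Σp_2ᵢ² = 0.0297² + 0.2881² + 0.0636² + 0.6186² = 0.000882 + 0.083002 + 0.004045 + 0.382666 = 0.470595
O = 0.091484 / √(0.369179 × 0.470595) = 0.091484 / 0.4168139 = 0.2195

0.22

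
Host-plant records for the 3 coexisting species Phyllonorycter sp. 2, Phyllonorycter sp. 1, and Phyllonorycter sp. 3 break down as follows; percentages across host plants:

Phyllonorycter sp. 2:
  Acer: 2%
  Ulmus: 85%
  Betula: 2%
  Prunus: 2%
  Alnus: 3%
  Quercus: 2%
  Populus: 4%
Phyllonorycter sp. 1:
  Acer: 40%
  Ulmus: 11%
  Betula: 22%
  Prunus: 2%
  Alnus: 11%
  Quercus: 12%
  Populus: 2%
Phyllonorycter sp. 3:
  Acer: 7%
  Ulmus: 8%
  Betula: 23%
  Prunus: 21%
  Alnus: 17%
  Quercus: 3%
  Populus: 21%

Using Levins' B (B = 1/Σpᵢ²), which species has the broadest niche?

Phyllonorycter sp. 3

Convert percentages to proportions (divide by 100).
Σp_2ᵢ² = 0.02² + 0.85² + 0.02² + 0.02² + 0.03² + 0.02² + 0.04² = 0.0004 + 0.7225 + 0.0004 + 0.0004 + 0.0009 + 0.0004 + 0.0016 = 0.7266
B_2 = 1 / 0.7266 = 1.3763
Σp_1ᵢ² = 0.40² + 0.11² + 0.22² + 0.02² + 0.11² + 0.12² + 0.02² = 0.1600 + 0.0121 + 0.0484 + 0.0004 + 0.0121 + 0.0144 + 0.0004 = 0.2478
B_1 = 1 / 0.2478 = 4.0355
Σp_3ᵢ² = 0.07² + 0.08² + 0.23² + 0.21² + 0.17² + 0.03² + 0.21² = 0.0049 + 0.0064 + 0.0529 + 0.0441 + 0.0289 + 0.0009 + 0.0441 = 0.1822
B_3 = 1 / 0.1822 = 5.4885
Highest B → broadest niche (most generalist): Phyllonorycter sp. 3 (B = 5.49).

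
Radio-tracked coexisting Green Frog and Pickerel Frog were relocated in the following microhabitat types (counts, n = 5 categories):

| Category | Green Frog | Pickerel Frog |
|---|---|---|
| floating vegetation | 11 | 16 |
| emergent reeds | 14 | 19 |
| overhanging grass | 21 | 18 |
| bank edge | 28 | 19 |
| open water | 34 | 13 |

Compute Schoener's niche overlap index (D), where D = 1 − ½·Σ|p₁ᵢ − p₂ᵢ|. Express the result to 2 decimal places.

0.80

Proportions for Green Frog (n=108): 11/108=0.1019, 14/108=0.1296, 21/108=0.1944, 28/108=0.2593, 34/108=0.3148
Proportions for Pickerel Frog (n=85): 16/85=0.1882, 19/85=0.2235, 18/85=0.2118, 19/85=0.2235, 13/85=0.1529
Σ|p₁ᵢ − p₂ᵢ| = 0.0863 + 0.0939 + 0.0174 + 0.0358 + 0.1619 = 0.3953
D = 1 − ½ × 0.3953 = 1 − 0.19765 = 0.80235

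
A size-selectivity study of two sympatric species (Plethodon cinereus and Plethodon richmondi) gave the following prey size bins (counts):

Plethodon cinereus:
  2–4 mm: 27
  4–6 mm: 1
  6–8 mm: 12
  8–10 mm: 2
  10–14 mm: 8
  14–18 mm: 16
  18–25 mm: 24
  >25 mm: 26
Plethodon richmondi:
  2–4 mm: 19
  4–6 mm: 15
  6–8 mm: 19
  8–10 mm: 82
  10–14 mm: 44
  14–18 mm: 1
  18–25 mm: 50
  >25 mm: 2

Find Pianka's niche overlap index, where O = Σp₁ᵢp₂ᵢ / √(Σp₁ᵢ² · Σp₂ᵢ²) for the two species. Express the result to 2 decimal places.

0.47

Proportions for Plethodon cinereus (n=116): 27/116=0.2328, 1/116=0.0086, 12/116=0.1034, 2/116=0.0172, 8/116=0.0690, 16/116=0.1379, 24/116=0.2069, 26/116=0.2241
Proportions for Plethodon richmondi (n=232): 19/232=0.0819, 15/232=0.0647, 19/232=0.0819, 82/232=0.3534, 44/232=0.1897, 1/232=0.0043, 50/232=0.2155, 2/232=0.0086
Σ p₁ᵢp₂ᵢ = 0.019066 + 0.000556 + 0.008468 + 0.006078 + 0.013089 + 0.000593 + 0.044587 + 0.001927 = 0.094364
Σp_1ᵢ² = 0.2328² + 0.0086² + 0.1034² + 0.0172² + 0.0690² + 0.1379² + 0.2069² + 0.2241² = 0.054196 + 0.000074 + 0.010692 + 0.000296 + 0.004761 + 0.019016 + 0.042808 + 0.050221 = 0.182064
Σp_2ᵢ² = 0.0819² + 0.0647² + 0.0819² + 0.3534² + 0.1897² + 0.0043² + 0.2155² + 0.0086² = 0.006708 + 0.004186 + 0.006708 + 0.124892 + 0.035986 + 0.000018 + 0.046440 + 0.000074 = 0.225012
O = 0.094364 / √(0.182064 × 0.225012) = 0.094364 / 0.2024020 = 0.4662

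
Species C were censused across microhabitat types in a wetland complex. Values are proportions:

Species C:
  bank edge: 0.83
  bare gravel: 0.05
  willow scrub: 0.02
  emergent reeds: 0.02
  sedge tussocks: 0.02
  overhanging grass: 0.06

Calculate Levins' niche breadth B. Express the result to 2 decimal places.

Σpᵢ² = 0.83² + 0.05² + 0.02² + 0.02² + 0.02² + 0.06² = 0.6889 + 0.0025 + 0.0004 + 0.0004 + 0.0004 + 0.0036 = 0.6962
B = 1 / 0.6962 = 1.4364

1.44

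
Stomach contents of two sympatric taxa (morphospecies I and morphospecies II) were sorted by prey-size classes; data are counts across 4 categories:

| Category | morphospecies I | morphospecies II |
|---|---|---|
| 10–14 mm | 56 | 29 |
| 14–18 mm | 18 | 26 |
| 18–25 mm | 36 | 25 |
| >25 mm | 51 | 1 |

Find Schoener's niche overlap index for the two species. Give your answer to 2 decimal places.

0.70

Proportions for morphospecies I (n=161): 56/161=0.3478, 18/161=0.1118, 36/161=0.2236, 51/161=0.3168
Proportions for morphospecies II (n=81): 29/81=0.3580, 26/81=0.3210, 25/81=0.3086, 1/81=0.0123
Σ|p₁ᵢ − p₂ᵢ| = 0.0102 + 0.2092 + 0.0850 + 0.3045 = 0.6089
D = 1 − ½ × 0.6089 = 1 − 0.30445 = 0.69555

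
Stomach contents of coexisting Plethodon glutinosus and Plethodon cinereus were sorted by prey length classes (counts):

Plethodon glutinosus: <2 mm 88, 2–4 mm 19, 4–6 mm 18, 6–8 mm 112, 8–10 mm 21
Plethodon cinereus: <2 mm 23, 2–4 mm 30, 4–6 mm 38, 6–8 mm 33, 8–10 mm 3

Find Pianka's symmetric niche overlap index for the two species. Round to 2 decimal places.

0.76

Proportions for Plethodon glutinosus (n=258): 88/258=0.3411, 19/258=0.0736, 18/258=0.0698, 112/258=0.4341, 21/258=0.0814
Proportions for Plethodon cinereus (n=127): 23/127=0.1811, 30/127=0.2362, 38/127=0.2992, 33/127=0.2598, 3/127=0.0236
Σ p₁ᵢp₂ᵢ = 0.061773 + 0.017384 + 0.020884 + 0.112779 + 0.001921 = 0.214741
Σp_1ᵢ² = 0.3411² + 0.0736² + 0.0698² + 0.4341² + 0.0814² = 0.116349 + 0.005417 + 0.004872 + 0.188443 + 0.006626 = 0.321707
Σp_2ᵢ² = 0.1811² + 0.2362² + 0.2992² + 0.2598² + 0.0236² = 0.032797 + 0.055790 + 0.089521 + 0.067496 + 0.000557 = 0.246161
O = 0.214741 / √(0.321707 × 0.246161) = 0.214741 / 0.2814102 = 0.7631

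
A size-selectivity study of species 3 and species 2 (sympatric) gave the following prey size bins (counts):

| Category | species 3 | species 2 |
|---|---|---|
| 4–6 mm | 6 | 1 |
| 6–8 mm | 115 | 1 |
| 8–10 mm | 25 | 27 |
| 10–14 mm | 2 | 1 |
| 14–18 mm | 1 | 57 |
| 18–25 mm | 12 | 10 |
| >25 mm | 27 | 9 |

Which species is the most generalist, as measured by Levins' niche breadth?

species 2

Proportions for species 3 (n=188): 6/188=0.0319, 115/188=0.6117, 25/188=0.1330, 2/188=0.0106, 1/188=0.0053, 12/188=0.0638, 27/188=0.1436
Proportions for species 2 (n=106): 1/106=0.0094, 1/106=0.0094, 27/106=0.2547, 1/106=0.0094, 57/106=0.5377, 10/106=0.0943, 9/106=0.0849
Σp_3ᵢ² = 0.0319² + 0.6117² + 0.1330² + 0.0106² + 0.0053² + 0.0638² + 0.1436² = 0.001018 + 0.374177 + 0.017689 + 0.000112 + 0.000028 + 0.004070 + 0.020621 = 0.417715
B_3 = 1 / 0.417715 = 2.3940
Σp_2ᵢ² = 0.0094² + 0.0094² + 0.2547² + 0.0094² + 0.5377² + 0.0943² + 0.0849² = 0.000088 + 0.000088 + 0.064872 + 0.000088 + 0.289121 + 0.008892 + 0.007208 = 0.370357
B_2 = 1 / 0.370357 = 2.7001
Highest B → broadest niche (most generalist): species 2 (B = 2.70).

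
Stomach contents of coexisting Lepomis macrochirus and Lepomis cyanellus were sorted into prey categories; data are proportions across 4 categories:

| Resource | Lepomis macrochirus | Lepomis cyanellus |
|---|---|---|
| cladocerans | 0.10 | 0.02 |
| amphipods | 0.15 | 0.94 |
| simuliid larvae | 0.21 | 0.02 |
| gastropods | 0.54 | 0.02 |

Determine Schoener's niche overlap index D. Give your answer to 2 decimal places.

Σ|p₁ᵢ − p₂ᵢ| = 0.08 + 0.79 + 0.19 + 0.52 = 1.58
D = 1 − ½ × 1.58 = 1 − 0.790 = 0.2100

0.21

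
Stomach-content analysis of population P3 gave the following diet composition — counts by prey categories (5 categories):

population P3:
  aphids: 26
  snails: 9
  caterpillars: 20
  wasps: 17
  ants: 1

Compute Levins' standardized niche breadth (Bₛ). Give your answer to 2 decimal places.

0.67

Proportions for population P3 (n=73): 26/73=0.3562, 9/73=0.1233, 20/73=0.2740, 17/73=0.2329, 1/73=0.0137
Σpᵢ² = 0.3562² + 0.1233² + 0.2740² + 0.2329² + 0.0137² = 0.126878 + 0.015203 + 0.075076 + 0.054242 + 0.000188 = 0.271587
B = 1 / 0.271587 = 3.6821
Bₛ = (B − 1)/(n − 1) = (3.6821 − 1)/(5 − 1) = 2.6821/4 = 0.6705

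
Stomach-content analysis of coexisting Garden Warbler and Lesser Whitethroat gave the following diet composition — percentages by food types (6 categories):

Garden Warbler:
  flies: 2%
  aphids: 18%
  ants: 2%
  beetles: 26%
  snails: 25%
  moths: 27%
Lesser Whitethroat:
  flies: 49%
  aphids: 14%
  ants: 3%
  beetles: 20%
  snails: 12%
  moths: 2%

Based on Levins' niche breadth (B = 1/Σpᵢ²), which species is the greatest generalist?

Garden Warbler

Convert percentages to proportions (divide by 100).
Σp_Warbᵢ² = 0.02² + 0.18² + 0.02² + 0.26² + 0.25² + 0.27² = 0.0004 + 0.0324 + 0.0004 + 0.0676 + 0.0625 + 0.0729 = 0.2362
B_Warb = 1 / 0.2362 = 4.2337
Σp_Whitᵢ² = 0.49² + 0.14² + 0.03² + 0.20² + 0.12² + 0.02² = 0.2401 + 0.0196 + 0.0009 + 0.0400 + 0.0144 + 0.0004 = 0.3154
B_Whit = 1 / 0.3154 = 3.1706
Highest B → broadest niche (most generalist): Garden Warbler (B = 4.23).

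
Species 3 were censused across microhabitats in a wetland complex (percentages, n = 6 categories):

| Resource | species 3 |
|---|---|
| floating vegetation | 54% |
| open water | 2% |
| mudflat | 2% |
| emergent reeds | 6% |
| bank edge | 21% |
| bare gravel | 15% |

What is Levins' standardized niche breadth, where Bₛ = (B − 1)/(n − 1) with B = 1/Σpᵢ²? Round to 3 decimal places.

0.352

Convert percentages to proportions (divide by 100).
Σpᵢ² = 0.54² + 0.02² + 0.02² + 0.06² + 0.21² + 0.15² = 0.2916 + 0.0004 + 0.0004 + 0.0036 + 0.0441 + 0.0225 = 0.3626
B = 1 / 0.3626 = 2.75786
Bₛ = (B − 1)/(n − 1) = (2.75786 − 1)/(6 − 1) = 1.75786/5 = 0.35157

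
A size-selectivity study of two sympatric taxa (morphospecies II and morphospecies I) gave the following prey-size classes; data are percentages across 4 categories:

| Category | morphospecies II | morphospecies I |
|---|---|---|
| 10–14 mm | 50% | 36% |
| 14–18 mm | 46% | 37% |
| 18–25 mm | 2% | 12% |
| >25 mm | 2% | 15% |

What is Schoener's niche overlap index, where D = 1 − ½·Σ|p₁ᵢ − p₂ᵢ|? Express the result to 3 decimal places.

Convert percentages to proportions (divide by 100).
Σ|p₁ᵢ − p₂ᵢ| = 0.14 + 0.09 + 0.10 + 0.13 = 0.46
D = 1 − ½ × 0.46 = 1 − 0.230 = 0.77000

0.770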